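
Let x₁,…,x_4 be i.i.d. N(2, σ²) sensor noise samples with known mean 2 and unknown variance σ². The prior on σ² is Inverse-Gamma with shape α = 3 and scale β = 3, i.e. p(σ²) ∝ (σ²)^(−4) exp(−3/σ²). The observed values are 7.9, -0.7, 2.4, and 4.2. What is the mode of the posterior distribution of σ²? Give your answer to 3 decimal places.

σ̂²_MAP = 4.425

Sum of squared deviations about the known mean: SS = (7.9−2)² + (-0.7−2)² + (2.4−2)² + (4.2−2)² = 47.1.
The Normal likelihood contributes (σ²)^(−n/2) exp(−SS/(2σ²)), so the posterior is Inverse-Gamma(α + n/2, β + SS/2) = Inverse-Gamma(5, 26.55).
The mode of Inverse-Gamma(a, b) is b/(a+1) = 26.55/6 ≈ 4.425.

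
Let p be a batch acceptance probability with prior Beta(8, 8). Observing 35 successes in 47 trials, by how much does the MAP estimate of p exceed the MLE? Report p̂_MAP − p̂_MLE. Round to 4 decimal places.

Posterior is Beta(43, 20); MAP = (43−1)/(63−2) = 42/61 ≈ 0.68852.
MLE ignores the prior: p̂_MLE = k/n = 35/47 ≈ 0.74468.
Difference = 42/61 − 35/47 = -161/2867 ≈ -0.0562.

MAP − MLE = -0.0562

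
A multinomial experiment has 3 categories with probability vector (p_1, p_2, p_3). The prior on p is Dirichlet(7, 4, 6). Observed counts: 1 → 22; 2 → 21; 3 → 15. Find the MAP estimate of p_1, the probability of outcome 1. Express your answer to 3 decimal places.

MAP estimate: 0.389

The posterior is Dirichlet(αᵢ + nᵢ) = Dirichlet(29, 25, 21).
For a Dirichlet(a₁,…,a_K) with all aᵢ > 1, the mode has j-th component (aⱼ − 1)/(Σaᵢ − K).
Here Σaᵢ = 75 and K = 3, so p_1 = (29 − 1)/(75 − 3) = 28/72 ≈ 0.389.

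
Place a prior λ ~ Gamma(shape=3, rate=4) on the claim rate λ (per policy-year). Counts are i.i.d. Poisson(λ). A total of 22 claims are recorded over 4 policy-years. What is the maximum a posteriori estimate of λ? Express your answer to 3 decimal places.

λ̂_MAP = 3.000

Σxᵢ = 22, n = 4.
Posterior ∝ λ^2e^(−4λ) · λ^22e^(−4λ) = λ^24e^(−8λ), i.e. Gamma(shape=25, rate=8).
The mode of a Gamma(a, b) with a ≥ 1 (shape–rate) is (a−1)/b = 24/8 ≈ 3.000.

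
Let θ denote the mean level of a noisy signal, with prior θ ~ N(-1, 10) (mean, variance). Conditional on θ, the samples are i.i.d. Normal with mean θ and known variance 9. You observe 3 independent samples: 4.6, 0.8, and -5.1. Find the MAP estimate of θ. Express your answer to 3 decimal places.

θ̂_MAP = -0.154

n = 3; x̄ = (4.6 + 0.8 + (-5.1))/3 = 0.3/3 = 0.1.
For a Normal prior and Normal likelihood with known variance, the posterior is Normal; its mode equals its mean, the precision-weighted average.
Prior precision 1/σ₀² = 1/10 = 0.1; data precision n/σ² = 3/9 = 1/3.
θ̂ = (0.1·(-1) + (1/3)·0.1) / (0.1 + 1/3) = (-1/15)/(13/30) = -2/13 ≈ -0.154.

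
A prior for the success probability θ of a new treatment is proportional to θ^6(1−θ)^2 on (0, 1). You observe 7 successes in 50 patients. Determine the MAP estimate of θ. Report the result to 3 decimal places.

The prior density ∝ θ^6(1−θ)^2 is the kernel of Beta(7, 3).
Data: 7 successes in 50 trials. The binomial likelihood contributes θ^7(1−θ)^43, so the posterior is Beta(7+7, 3+43) = Beta(14, 46).
For Beta(a, b) with a, b > 1 the mode is (a−1)/(a+b−2) = 13/58 ≈ 0.224.

θ̂_MAP = 0.224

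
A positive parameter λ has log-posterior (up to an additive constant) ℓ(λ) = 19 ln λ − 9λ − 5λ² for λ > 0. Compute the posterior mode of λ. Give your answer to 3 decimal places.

λ̂_MAP = 1.000

ℓ'(λ) = 19/λ − 9 − 10λ. Setting this to zero and multiplying by λ: 10λ² + 9λ − 19 = 0.
λ = (−9 + √(9² + 4·10·19)) / (2·10) = (−9 + √841) / 20 = (−9 + 29)/20 = 1.
ℓ''(λ) = −19/λ² − 10 < 0, confirming a maximum.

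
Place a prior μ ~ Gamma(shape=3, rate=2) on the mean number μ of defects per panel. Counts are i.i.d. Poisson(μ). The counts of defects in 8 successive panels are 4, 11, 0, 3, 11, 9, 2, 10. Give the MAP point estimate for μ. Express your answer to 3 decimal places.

Σxᵢ = 4+11+0+3+11+9+2+10 = 50, with n = 8.
Posterior ∝ μ^2e^(−2μ) · μ^50e^(−8μ) = μ^52e^(−10μ), i.e. Gamma(shape=53, rate=10).
The mode of a Gamma(a, b) with a ≥ 1 (shape–rate) is (a−1)/b = 52/10 ≈ 5.200.

μ̂_MAP = 5.200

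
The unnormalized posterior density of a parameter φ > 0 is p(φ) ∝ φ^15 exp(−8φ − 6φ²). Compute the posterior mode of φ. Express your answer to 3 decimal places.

φ̂_MAP = 0.833

ℓ'(φ) = 15/φ − 8 − 12φ. Setting this to zero and multiplying by φ: 12φ² + 8φ − 15 = 0.
φ = (−8 + √(8² + 4·12·15)) / (2·12) = (−8 + √784) / 24 = (−8 + 28)/24 = 5/6.
ℓ''(φ) = −15/φ² − 12 < 0, confirming a maximum.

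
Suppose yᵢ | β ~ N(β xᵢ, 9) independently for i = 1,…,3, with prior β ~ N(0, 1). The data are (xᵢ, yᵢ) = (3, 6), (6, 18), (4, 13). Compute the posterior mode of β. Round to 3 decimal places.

β̂_MAP = 2.543

log p(β | y) = −Σ(yᵢ − βxᵢ)²/(2·9) − β²/(2·1) + const.
Setting the derivative to zero: Σxᵢ(yᵢ − βxᵢ)/9 − β/1 = 0, so β = Σxᵢyᵢ / (Σxᵢ² + σ²/τ²).
Σxᵢyᵢ = 3·6 + 6·18 + 4·13 = 178; Σxᵢ² = 61; σ²/τ² = 9.
β̂_MAP = 178 / (61 + 9) = 178/70 ≈ 2.543.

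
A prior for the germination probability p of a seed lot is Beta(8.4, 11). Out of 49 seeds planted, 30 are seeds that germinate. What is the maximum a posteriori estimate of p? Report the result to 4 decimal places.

p̂_MAP = 0.5633

Prior: Beta(8.4, 11).
Data: 30 successes in 49 trials. The binomial likelihood contributes p^30(1−p)^19, so the posterior is Beta(8.4+30, 11+19) = Beta(38.4, 30).
For Beta(a, b) with a, b > 1 the mode is (a−1)/(a+b−2) = 37.4/66.4 ≈ 0.5633.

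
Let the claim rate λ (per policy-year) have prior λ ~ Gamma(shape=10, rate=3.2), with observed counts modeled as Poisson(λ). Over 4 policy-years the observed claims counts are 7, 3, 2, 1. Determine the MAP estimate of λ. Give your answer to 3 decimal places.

Σxᵢ = 7+3+2+1 = 13, with n = 4.
Posterior ∝ λ^9e^(−3.2λ) · λ^13e^(−4λ) = λ^22e^(−7.2λ), i.e. Gamma(shape=23, rate=7.2).
The mode of a Gamma(a, b) with a ≥ 1 (shape–rate) is (a−1)/b = 22/7.2 ≈ 3.056.

λ̂_MAP = 3.056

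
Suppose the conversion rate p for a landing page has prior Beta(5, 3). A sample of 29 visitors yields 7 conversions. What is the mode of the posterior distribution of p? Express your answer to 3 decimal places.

Prior: Beta(5, 3).
Data: 7 successes in 29 trials. The binomial likelihood contributes p^7(1−p)^22, so the posterior is Beta(5+7, 3+22) = Beta(12, 25).
For Beta(a, b) with a, b > 1 the mode is (a−1)/(a+b−2) = 11/35 ≈ 0.314.

p̂_MAP = 0.314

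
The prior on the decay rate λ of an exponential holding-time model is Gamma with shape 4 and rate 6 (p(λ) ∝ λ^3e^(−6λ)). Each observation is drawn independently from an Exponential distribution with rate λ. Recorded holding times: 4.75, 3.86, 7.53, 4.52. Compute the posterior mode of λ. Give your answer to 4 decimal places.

λ̂_MAP = 0.2626

The Exponential(rate=λ) likelihood is ∝ λ^n e^(−λΣtᵢ). Here n = 4 and Σtᵢ = 4.75 + 3.86 + 7.53 + 4.52 = 20.66.
Posterior ∝ λ^3e^(−6λ) · λ^4e^(−20.66λ) = λ^7e^(−26.66λ), i.e. Gamma(8, 26.66).
Mode = (a−1)/b = 7/26.66 ≈ 0.2626.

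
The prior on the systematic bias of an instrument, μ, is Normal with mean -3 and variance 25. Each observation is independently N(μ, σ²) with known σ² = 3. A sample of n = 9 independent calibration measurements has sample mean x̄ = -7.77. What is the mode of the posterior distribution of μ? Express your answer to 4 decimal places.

n = 9, x̄ = -7.77.
For a Normal prior and Normal likelihood with known variance, the posterior is Normal; its mode equals its mean, the precision-weighted average.
Prior precision 1/σ₀² = 1/25 = 0.04; data precision n/σ² = 9/3 = 3.
μ̂ = (0.04·(-3) + 3·(-7.77)) / (0.04 + 3) = (-23.43)/3.04 = -2343/304 ≈ -7.7072.

μ̂_MAP = -7.7072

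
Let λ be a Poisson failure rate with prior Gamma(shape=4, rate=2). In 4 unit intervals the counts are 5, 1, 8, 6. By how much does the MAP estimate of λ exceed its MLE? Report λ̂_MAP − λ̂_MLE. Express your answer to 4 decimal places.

MAP − MLE = -1.1667

Σxᵢ = 20. Posterior is Gamma(24, 6); MAP = (24−1)/6 = 23/6 ≈ 3.83333.
MLE = x̄ = 20/4 ≈ 5.00000.
Difference = 23/6 − 20/4 = -7/6 ≈ -1.1667.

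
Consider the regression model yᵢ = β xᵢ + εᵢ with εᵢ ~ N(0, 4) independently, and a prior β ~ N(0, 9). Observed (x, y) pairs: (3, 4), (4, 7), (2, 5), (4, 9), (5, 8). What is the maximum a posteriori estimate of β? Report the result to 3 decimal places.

log p(β | y) = −Σ(yᵢ − βxᵢ)²/(2·4) − β²/(2·9) + const.
Setting the derivative to zero: Σxᵢ(yᵢ − βxᵢ)/4 − β/9 = 0, so β = Σxᵢyᵢ / (Σxᵢ² + σ²/τ²).
Σxᵢyᵢ = 3·4 + 4·7 + 2·5 + 4·9 + 5·8 = 126; Σxᵢ² = 70; σ²/τ² = 4/9.
β̂_MAP = 126 / (70 + 4/9) = 126/(634/9) = 567/317 ≈ 1.789.

β̂_MAP = 1.789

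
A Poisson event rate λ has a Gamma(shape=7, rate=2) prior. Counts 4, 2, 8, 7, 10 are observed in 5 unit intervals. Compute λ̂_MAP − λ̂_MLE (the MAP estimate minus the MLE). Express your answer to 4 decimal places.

Σxᵢ = 31. Posterior is Gamma(38, 7); MAP = (38−1)/7 = 37/7 ≈ 5.28571.
MLE = x̄ = 31/5 ≈ 6.20000.
Difference = 37/7 − 31/5 = -32/35 ≈ -0.9143.

MAP − MLE = -0.9143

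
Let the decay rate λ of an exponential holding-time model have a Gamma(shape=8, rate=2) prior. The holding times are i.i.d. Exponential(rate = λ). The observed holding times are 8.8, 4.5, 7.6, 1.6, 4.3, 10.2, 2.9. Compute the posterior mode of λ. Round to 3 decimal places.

λ̂_MAP = 0.334

The Exponential(rate=λ) likelihood is ∝ λ^n e^(−λΣtᵢ). Here n = 7 and Σtᵢ = 8.8 + 4.5 + 7.6 + 1.6 + 4.3 + 10.2 + 2.9 = 39.9.
Posterior ∝ λ^7e^(−2λ) · λ^7e^(−39.9λ) = λ^14e^(−41.9λ), i.e. Gamma(15, 41.9).
Mode = (a−1)/b = 14/41.9 ≈ 0.334.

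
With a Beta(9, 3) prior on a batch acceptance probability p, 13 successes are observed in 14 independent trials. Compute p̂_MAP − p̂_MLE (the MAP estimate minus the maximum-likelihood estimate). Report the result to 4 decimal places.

Posterior is Beta(22, 4); MAP = (22−1)/(26−2) = 21/24 ≈ 0.87500.
MLE ignores the prior: p̂_MLE = k/n = 13/14 ≈ 0.92857.
Difference = 21/24 − 13/14 = -3/56 ≈ -0.0536.

MAP − MLE = -0.0536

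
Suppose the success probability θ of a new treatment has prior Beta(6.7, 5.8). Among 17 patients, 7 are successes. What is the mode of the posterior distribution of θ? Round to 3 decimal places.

θ̂_MAP = 0.462

Prior: Beta(6.7, 5.8).
Data: 7 successes in 17 trials. The binomial likelihood contributes θ^7(1−θ)^10, so the posterior is Beta(6.7+7, 5.8+10) = Beta(13.7, 15.8).
For Beta(a, b) with a, b > 1 the mode is (a−1)/(a+b−2) = 12.7/27.5 ≈ 0.462.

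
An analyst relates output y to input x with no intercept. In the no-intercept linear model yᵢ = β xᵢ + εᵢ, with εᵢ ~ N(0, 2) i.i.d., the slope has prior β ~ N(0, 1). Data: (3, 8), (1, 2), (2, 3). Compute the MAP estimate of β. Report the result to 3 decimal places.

log p(β | y) = −Σ(yᵢ − βxᵢ)²/(2·2) − β²/(2·1) + const.
Setting the derivative to zero: Σxᵢ(yᵢ − βxᵢ)/2 − β/1 = 0, so β = Σxᵢyᵢ / (Σxᵢ² + σ²/τ²).
Σxᵢyᵢ = 3·8 + 1·2 + 2·3 = 32; Σxᵢ² = 14; σ²/τ² = 2.
β̂_MAP = 32 / (14 + 2) = 32/16 ≈ 2.000.

β̂_MAP = 2.000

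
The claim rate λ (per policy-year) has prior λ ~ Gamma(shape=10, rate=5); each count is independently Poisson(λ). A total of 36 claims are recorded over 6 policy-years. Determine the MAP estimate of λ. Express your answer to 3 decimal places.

Σxᵢ = 36, n = 6.
Posterior ∝ λ^9e^(−5λ) · λ^36e^(−6λ) = λ^45e^(−11λ), i.e. Gamma(shape=46, rate=11).
The mode of a Gamma(a, b) with a ≥ 1 (shape–rate) is (a−1)/b = 45/11 ≈ 4.091.

λ̂_MAP = 4.091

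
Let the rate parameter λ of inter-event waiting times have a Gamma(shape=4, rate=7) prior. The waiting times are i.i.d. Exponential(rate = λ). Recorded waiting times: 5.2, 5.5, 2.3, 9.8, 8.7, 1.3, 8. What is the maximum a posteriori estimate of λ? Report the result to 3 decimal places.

The Exponential(rate=λ) likelihood is ∝ λ^n e^(−λΣtᵢ). Here n = 7 and Σtᵢ = 5.2 + 5.5 + 2.3 + 9.8 + 8.7 + 1.3 + 8 = 40.8.
Posterior ∝ λ^3e^(−7λ) · λ^7e^(−40.8λ) = λ^10e^(−47.8λ), i.e. Gamma(11, 47.8).
Mode = (a−1)/b = 10/47.8 ≈ 0.209.

λ̂_MAP = 0.209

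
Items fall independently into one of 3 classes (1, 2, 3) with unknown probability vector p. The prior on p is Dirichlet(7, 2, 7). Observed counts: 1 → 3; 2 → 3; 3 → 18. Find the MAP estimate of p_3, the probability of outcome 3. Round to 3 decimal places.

MAP estimate: 0.649

The posterior is Dirichlet(αᵢ + nᵢ) = Dirichlet(10, 5, 25).
For a Dirichlet(a₁,…,a_K) with all aᵢ > 1, the mode has j-th component (aⱼ − 1)/(Σaᵢ − K).
Here Σaᵢ = 40 and K = 3, so p_3 = (25 − 1)/(40 − 3) = 24/37 ≈ 0.649.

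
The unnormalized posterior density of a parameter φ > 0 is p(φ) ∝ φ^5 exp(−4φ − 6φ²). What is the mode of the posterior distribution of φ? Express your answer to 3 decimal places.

φ̂_MAP = 0.500

ℓ'(φ) = 5/φ − 4 − 12φ. Setting this to zero and multiplying by φ: 12φ² + 4φ − 5 = 0.
φ = (−4 + √(4² + 4·12·5)) / (2·12) = (−4 + √256) / 24 = (−4 + 16)/24 = 1/2.
ℓ''(φ) = −5/φ² − 12 < 0, confirming a maximum.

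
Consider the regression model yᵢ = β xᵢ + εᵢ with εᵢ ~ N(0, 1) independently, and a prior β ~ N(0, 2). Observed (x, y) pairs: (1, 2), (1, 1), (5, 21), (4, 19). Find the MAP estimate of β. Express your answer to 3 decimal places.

log p(β | y) = −Σ(yᵢ − βxᵢ)²/(2·1) − β²/(2·2) + const.
Setting the derivative to zero: Σxᵢ(yᵢ − βxᵢ)/1 − β/2 = 0, so β = Σxᵢyᵢ / (Σxᵢ² + σ²/τ²).
Σxᵢyᵢ = 1·2 + 1·1 + 5·21 + 4·19 = 184; Σxᵢ² = 43; σ²/τ² = 0.5.
β̂_MAP = 184 / (43 + 0.5) = 184/43.5 ≈ 4.230.

β̂_MAP = 4.230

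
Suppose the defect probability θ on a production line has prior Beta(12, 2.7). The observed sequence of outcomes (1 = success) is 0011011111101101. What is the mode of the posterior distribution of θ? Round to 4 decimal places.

Prior: Beta(12, 2.7).
Data: 11 successes in 16 trials (from the sequence). The binomial likelihood contributes θ^11(1−θ)^5, so the posterior is Beta(12+11, 2.7+5) = Beta(23, 7.7).
For Beta(a, b) with a, b > 1 the mode is (a−1)/(a+b−2) = 22/28.7 ≈ 0.7666.

θ̂_MAP = 0.7666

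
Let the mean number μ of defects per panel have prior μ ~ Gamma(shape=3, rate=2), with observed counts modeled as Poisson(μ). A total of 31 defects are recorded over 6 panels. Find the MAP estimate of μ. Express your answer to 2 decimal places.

μ̂_MAP = 4.13

Σxᵢ = 31, n = 6.
Posterior ∝ μ^2e^(−2μ) · μ^31e^(−6μ) = μ^33e^(−8μ), i.e. Gamma(shape=34, rate=8).
The mode of a Gamma(a, b) with a ≥ 1 (shape–rate) is (a−1)/b = 33/8 ≈ 4.13.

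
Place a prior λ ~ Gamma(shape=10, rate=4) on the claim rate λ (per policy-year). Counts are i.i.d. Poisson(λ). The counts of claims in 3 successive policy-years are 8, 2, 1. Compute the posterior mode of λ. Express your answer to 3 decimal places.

λ̂_MAP = 2.857

Σxᵢ = 8+2+1 = 11, with n = 3.
Posterior ∝ λ^9e^(−4λ) · λ^11e^(−3λ) = λ^20e^(−7λ), i.e. Gamma(shape=21, rate=7).
The mode of a Gamma(a, b) with a ≥ 1 (shape–rate) is (a−1)/b = 20/7 ≈ 2.857.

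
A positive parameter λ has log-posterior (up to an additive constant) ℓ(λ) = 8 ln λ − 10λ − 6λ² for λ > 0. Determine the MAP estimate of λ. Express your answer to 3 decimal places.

ℓ'(λ) = 8/λ − 10 − 12λ. Setting this to zero and multiplying by λ: 12λ² + 10λ − 8 = 0.
λ = (−10 + √(10² + 4·12·8)) / (2·12) = (−10 + √484) / 24 = (−10 + 22)/24 = 1/2.
ℓ''(λ) = −8/λ² − 12 < 0, confirming a maximum.

λ̂_MAP = 0.500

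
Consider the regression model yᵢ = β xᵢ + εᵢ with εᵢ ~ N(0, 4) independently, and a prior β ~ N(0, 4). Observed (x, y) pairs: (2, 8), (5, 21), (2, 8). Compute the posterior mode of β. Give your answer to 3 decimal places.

β̂_MAP = 4.029

log p(β | y) = −Σ(yᵢ − βxᵢ)²/(2·4) − β²/(2·4) + const.
Setting the derivative to zero: Σxᵢ(yᵢ − βxᵢ)/4 − β/4 = 0, so β = Σxᵢyᵢ / (Σxᵢ² + σ²/τ²).
Σxᵢyᵢ = 2·8 + 5·21 + 2·8 = 137; Σxᵢ² = 33; σ²/τ² = 1.
β̂_MAP = 137 / (33 + 1) = 137/34 ≈ 4.029.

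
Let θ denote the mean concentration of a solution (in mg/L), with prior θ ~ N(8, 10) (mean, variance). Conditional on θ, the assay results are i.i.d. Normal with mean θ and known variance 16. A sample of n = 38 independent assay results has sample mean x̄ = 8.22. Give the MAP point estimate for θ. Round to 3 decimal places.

n = 38, x̄ = 8.22.
For a Normal prior and Normal likelihood with known variance, the posterior is Normal; its mode equals its mean, the precision-weighted average.
Prior precision 1/σ₀² = 1/10 = 0.1; data precision n/σ² = 38/16 = 2.375.
θ̂ = (0.1·8 + 2.375·8.22) / (0.1 + 2.375) = 20.3225/2.475 = 739/90 ≈ 8.211.

θ̂_MAP = 8.211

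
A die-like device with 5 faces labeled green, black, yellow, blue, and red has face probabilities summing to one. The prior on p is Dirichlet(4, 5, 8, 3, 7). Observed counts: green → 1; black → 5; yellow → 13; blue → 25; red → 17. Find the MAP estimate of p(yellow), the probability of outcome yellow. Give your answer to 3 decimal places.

MAP estimate of p(yellow) = 0.241

The posterior is Dirichlet(αᵢ + nᵢ) = Dirichlet(5, 10, 21, 28, 24).
For a Dirichlet(a₁,…,a_K) with all aᵢ > 1, the mode has j-th component (aⱼ − 1)/(Σaᵢ − K).
Here Σaᵢ = 88 and K = 5, so p(yellow) = (21 − 1)/(88 − 5) = 20/83 ≈ 0.241.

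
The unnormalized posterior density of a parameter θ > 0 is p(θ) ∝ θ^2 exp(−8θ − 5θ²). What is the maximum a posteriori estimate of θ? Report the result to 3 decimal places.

ℓ'(θ) = 2/θ − 8 − 10θ. Setting this to zero and multiplying by θ: 10θ² + 8θ − 2 = 0.
θ = (−8 + √(8² + 4·10·2)) / (2·10) = (−8 + √144) / 20 = (−8 + 12)/20 = 1/5.
ℓ''(θ) = −2/θ² − 10 < 0, confirming a maximum.

θ̂_MAP = 0.200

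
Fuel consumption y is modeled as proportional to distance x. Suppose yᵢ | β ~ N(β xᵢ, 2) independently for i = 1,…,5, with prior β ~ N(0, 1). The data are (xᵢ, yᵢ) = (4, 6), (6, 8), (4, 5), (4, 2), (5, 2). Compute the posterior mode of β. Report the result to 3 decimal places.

log p(β | y) = −Σ(yᵢ − βxᵢ)²/(2·2) − β²/(2·1) + const.
Setting the derivative to zero: Σxᵢ(yᵢ − βxᵢ)/2 − β/1 = 0, so β = Σxᵢyᵢ / (Σxᵢ² + σ²/τ²).
Σxᵢyᵢ = 4·6 + 6·8 + 4·5 + 4·2 + 5·2 = 110; Σxᵢ² = 109; σ²/τ² = 2.
β̂_MAP = 110 / (109 + 2) = 110/111 ≈ 0.991.

β̂_MAP = 0.991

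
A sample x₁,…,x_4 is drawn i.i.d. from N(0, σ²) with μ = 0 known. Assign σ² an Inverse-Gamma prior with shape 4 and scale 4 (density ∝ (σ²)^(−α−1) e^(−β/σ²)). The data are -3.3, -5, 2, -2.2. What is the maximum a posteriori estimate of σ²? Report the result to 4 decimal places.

Sum of squared deviations about the known mean: SS = (-3.3−0)² + (-5−0)² + (2−0)² + (-2.2−0)² = 44.73.
The Normal likelihood contributes (σ²)^(−n/2) exp(−SS/(2σ²)), so the posterior is Inverse-Gamma(α + n/2, β + SS/2) = Inverse-Gamma(6, 26.365).
The mode of Inverse-Gamma(a, b) is b/(a+1) = 26.365/7 ≈ 3.7664.

σ̂²_MAP = 3.7664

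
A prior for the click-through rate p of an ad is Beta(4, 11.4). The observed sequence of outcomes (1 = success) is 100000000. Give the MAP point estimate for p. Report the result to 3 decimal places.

p̂_MAP = 0.179

Prior: Beta(4, 11.4).
Data: 1 success in 9 trials (from the sequence). The binomial likelihood contributes p(1−p)^8, so the posterior is Beta(4+1, 11.4+8) = Beta(5, 19.4).
For Beta(a, b) with a, b > 1 the mode is (a−1)/(a+b−2) = 4/22.4 ≈ 0.179.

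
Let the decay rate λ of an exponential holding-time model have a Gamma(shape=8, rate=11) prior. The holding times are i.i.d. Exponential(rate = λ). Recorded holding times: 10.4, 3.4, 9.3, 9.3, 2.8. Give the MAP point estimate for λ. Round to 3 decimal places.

λ̂_MAP = 0.260

The Exponential(rate=λ) likelihood is ∝ λ^n e^(−λΣtᵢ). Here n = 5 and Σtᵢ = 10.4 + 3.4 + 9.3 + 9.3 + 2.8 = 35.2.
Posterior ∝ λ^7e^(−11λ) · λ^5e^(−35.2λ) = λ^12e^(−46.2λ), i.e. Gamma(13, 46.2).
Mode = (a−1)/b = 12/46.2 ≈ 0.260.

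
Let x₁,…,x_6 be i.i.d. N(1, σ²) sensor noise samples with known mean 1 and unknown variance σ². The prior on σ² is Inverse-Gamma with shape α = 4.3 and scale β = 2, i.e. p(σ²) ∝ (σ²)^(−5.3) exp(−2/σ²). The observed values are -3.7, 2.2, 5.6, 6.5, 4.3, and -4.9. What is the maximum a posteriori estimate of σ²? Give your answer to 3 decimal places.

Sum of squared deviations about the known mean: SS = (-3.7−1)² + (2.2−1)² + (5.6−1)² + (6.5−1)² + (4.3−1)² + (-4.9−1)² = 120.64.
The Normal likelihood contributes (σ²)^(−n/2) exp(−SS/(2σ²)), so the posterior is Inverse-Gamma(α + n/2, β + SS/2) = Inverse-Gamma(7.3, 62.32).
The mode of Inverse-Gamma(a, b) is b/(a+1) = 62.32/8.3 ≈ 7.508.

σ̂²_MAP = 7.508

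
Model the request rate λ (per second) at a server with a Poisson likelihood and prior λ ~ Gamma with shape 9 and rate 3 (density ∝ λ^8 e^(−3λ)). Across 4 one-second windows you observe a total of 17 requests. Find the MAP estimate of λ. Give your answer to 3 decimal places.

Σxᵢ = 17, n = 4.
Posterior ∝ λ^8e^(−3λ) · λ^17e^(−4λ) = λ^25e^(−7λ), i.e. Gamma(shape=26, rate=7).
The mode of a Gamma(a, b) with a ≥ 1 (shape–rate) is (a−1)/b = 25/7 ≈ 3.571.

λ̂_MAP = 3.571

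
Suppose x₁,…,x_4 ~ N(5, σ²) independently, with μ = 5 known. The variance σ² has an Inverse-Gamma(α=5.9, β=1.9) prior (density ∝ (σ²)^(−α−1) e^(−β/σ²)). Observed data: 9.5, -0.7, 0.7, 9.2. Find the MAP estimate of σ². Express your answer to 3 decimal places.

σ̂²_MAP = 5.206

Sum of squared deviations about the known mean: SS = (9.5−5)² + (-0.7−5)² + (0.7−5)² + (9.2−5)² = 88.87.
The Normal likelihood contributes (σ²)^(−n/2) exp(−SS/(2σ²)), so the posterior is Inverse-Gamma(α + n/2, β + SS/2) = Inverse-Gamma(7.9, 46.335).
The mode of Inverse-Gamma(a, b) is b/(a+1) = 46.335/8.9 ≈ 5.206.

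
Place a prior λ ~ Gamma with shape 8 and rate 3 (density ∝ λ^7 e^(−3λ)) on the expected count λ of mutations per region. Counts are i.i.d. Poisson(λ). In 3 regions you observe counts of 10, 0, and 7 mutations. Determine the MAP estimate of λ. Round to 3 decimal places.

λ̂_MAP = 4.000

Σxᵢ = 10+0+7 = 17, with n = 3.
Posterior ∝ λ^7e^(−3λ) · λ^17e^(−3λ) = λ^24e^(−6λ), i.e. Gamma(shape=25, rate=6).
The mode of a Gamma(a, b) with a ≥ 1 (shape–rate) is (a−1)/b = 24/6 ≈ 4.000.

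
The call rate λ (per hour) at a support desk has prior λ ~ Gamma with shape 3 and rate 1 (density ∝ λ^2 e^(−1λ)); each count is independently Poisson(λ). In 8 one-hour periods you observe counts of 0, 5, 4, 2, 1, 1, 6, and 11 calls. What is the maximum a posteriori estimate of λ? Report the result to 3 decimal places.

λ̂_MAP = 3.556

Σxᵢ = 0+5+4+2+1+1+6+11 = 30, with n = 8.
Posterior ∝ λ^2e^(−1λ) · λ^30e^(−8λ) = λ^32e^(−9λ), i.e. Gamma(shape=33, rate=9).
The mode of a Gamma(a, b) with a ≥ 1 (shape–rate) is (a−1)/b = 32/9 ≈ 3.556.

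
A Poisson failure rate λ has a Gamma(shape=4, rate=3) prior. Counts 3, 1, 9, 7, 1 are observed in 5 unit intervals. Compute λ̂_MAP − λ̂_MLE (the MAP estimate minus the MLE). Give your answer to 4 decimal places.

Σxᵢ = 21. Posterior is Gamma(25, 8); MAP = (25−1)/8 = 24/8 ≈ 3.00000.
MLE = x̄ = 21/5 ≈ 4.20000.
Difference = 24/8 − 21/5 = -6/5 ≈ -1.2000.

MAP − MLE = -1.2000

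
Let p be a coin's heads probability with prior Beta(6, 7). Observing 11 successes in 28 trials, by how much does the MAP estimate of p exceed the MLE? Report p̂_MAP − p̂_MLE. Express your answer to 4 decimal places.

Posterior is Beta(17, 24); MAP = (17−1)/(41−2) = 16/39 ≈ 0.41026.
MLE ignores the prior: p̂_MLE = k/n = 11/28 ≈ 0.39286.
Difference = 16/39 − 11/28 = 19/1092 ≈ 0.0174.

MAP − MLE = 0.0174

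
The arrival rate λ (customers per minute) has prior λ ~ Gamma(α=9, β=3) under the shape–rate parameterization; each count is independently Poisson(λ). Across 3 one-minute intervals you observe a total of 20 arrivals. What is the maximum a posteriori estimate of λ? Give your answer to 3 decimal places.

λ̂_MAP = 4.667

Σxᵢ = 20, n = 3.
Posterior ∝ λ^8e^(−3λ) · λ^20e^(−3λ) = λ^28e^(−6λ), i.e. Gamma(shape=29, rate=6).
The mode of a Gamma(a, b) with a ≥ 1 (shape–rate) is (a−1)/b = 28/6 ≈ 4.667.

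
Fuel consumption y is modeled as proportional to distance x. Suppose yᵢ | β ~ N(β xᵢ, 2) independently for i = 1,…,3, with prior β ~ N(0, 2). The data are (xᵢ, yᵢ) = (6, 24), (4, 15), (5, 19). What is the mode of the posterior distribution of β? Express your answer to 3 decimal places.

log p(β | y) = −Σ(yᵢ − βxᵢ)²/(2·2) − β²/(2·2) + const.
Setting the derivative to zero: Σxᵢ(yᵢ − βxᵢ)/2 − β/2 = 0, so β = Σxᵢyᵢ / (Σxᵢ² + σ²/τ²).
Σxᵢyᵢ = 6·24 + 4·15 + 5·19 = 299; Σxᵢ² = 77; σ²/τ² = 1.
β̂_MAP = 299 / (77 + 1) = 299/78 ≈ 3.833.

β̂_MAP = 3.833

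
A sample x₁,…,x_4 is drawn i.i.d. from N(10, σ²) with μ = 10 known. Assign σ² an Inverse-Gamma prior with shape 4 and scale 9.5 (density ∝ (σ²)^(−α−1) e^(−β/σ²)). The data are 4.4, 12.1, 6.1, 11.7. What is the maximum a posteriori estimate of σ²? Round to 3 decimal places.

σ̂²_MAP = 5.205

Sum of squared deviations about the known mean: SS = (4.4−10)² + (12.1−10)² + (6.1−10)² + (11.7−10)² = 53.87.
The Normal likelihood contributes (σ²)^(−n/2) exp(−SS/(2σ²)), so the posterior is Inverse-Gamma(α + n/2, β + SS/2) = Inverse-Gamma(6, 36.435).
The mode of Inverse-Gamma(a, b) is b/(a+1) = 36.435/7 ≈ 5.205.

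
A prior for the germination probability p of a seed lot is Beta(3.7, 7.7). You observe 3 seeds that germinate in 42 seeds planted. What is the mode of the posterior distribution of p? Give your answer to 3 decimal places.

p̂_MAP = 0.111

Prior: Beta(3.7, 7.7).
Data: 3 successes in 42 trials. The binomial likelihood contributes p^3(1−p)^39, so the posterior is Beta(3.7+3, 7.7+39) = Beta(6.7, 46.7).
For Beta(a, b) with a, b > 1 the mode is (a−1)/(a+b−2) = 5.7/51.4 ≈ 0.111.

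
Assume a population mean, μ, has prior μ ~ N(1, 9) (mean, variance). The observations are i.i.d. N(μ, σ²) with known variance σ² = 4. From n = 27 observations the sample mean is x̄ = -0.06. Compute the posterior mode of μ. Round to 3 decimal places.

μ̂_MAP = -0.043

n = 27, x̄ = -0.06.
For a Normal prior and Normal likelihood with known variance, the posterior is Normal; its mode equals its mean, the precision-weighted average.
Prior precision 1/σ₀² = 1/9; data precision n/σ² = 27/4 = 6.75.
μ̂ = ((1/9)·1 + 6.75·(-0.06)) / (1/9 + 6.75) = (-529/1800)/(247/36) = -529/12350 ≈ -0.043.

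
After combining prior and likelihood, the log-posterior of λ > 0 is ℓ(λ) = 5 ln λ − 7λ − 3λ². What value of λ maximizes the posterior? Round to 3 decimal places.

ℓ'(λ) = 5/λ − 7 − 6λ. Setting this to zero and multiplying by λ: 6λ² + 7λ − 5 = 0.
λ = (−7 + √(7² + 4·6·5)) / (2·6) = (−7 + √169) / 12 = (−7 + 13)/12 = 1/2.
ℓ''(λ) = −5/λ² − 6 < 0, confirming a maximum.

λ̂_MAP = 0.500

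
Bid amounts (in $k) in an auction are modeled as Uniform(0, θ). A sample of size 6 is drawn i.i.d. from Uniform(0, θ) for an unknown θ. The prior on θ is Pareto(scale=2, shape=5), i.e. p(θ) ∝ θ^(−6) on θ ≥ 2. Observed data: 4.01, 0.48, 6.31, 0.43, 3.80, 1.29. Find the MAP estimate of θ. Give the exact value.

The Uniform(0, θ) likelihood is θ^(−n) for θ ≥ max(xᵢ), zero otherwise. Here max(xᵢ) = 6.31.
Posterior ∝ θ^(−6) · θ^(−6) = θ^(−12) on θ ≥ max(2, 6.31) = 6.31.
This density is strictly decreasing in θ, so the posterior mode lies at the lower boundary of the support.

θ̂_MAP = 6.31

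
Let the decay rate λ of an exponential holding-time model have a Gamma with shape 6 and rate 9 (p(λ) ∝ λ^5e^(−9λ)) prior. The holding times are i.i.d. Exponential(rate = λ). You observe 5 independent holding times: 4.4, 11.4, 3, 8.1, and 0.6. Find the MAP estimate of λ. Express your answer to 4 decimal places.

The Exponential(rate=λ) likelihood is ∝ λ^n e^(−λΣtᵢ). Here n = 5 and Σtᵢ = 4.4 + 11.4 + 3 + 8.1 + 0.6 = 27.5.
Posterior ∝ λ^5e^(−9λ) · λ^5e^(−27.5λ) = λ^10e^(−36.5λ), i.e. Gamma(11, 36.5).
Mode = (a−1)/b = 10/36.5 ≈ 0.2740.

λ̂_MAP = 0.2740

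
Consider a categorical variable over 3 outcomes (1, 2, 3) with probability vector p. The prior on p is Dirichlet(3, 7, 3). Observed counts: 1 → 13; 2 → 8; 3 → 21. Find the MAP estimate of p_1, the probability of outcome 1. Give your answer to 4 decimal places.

The posterior is Dirichlet(αᵢ + nᵢ) = Dirichlet(16, 15, 24).
For a Dirichlet(a₁,…,a_K) with all aᵢ > 1, the mode has j-th component (aⱼ − 1)/(Σaᵢ − K).
Here Σaᵢ = 55 and K = 3, so p_1 = (16 − 1)/(55 − 3) = 15/52 ≈ 0.2885.

MAP estimate: 0.2885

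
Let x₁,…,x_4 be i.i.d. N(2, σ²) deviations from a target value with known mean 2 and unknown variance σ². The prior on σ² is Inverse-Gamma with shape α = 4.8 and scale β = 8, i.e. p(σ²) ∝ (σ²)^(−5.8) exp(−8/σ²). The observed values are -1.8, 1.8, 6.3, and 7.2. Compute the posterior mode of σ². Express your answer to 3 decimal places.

Sum of squared deviations about the known mean: SS = (-1.8−2)² + (1.8−2)² + (6.3−2)² + (7.2−2)² = 60.01.
The Normal likelihood contributes (σ²)^(−n/2) exp(−SS/(2σ²)), so the posterior is Inverse-Gamma(α + n/2, β + SS/2) = Inverse-Gamma(6.8, 38.005).
The mode of Inverse-Gamma(a, b) is b/(a+1) = 38.005/7.8 ≈ 4.872.

σ̂²_MAP = 4.872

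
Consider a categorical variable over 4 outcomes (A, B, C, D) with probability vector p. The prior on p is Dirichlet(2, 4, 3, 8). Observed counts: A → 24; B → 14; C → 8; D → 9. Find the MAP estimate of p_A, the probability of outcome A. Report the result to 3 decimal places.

The posterior is Dirichlet(αᵢ + nᵢ) = Dirichlet(26, 18, 11, 17).
For a Dirichlet(a₁,…,a_K) with all aᵢ > 1, the mode has j-th component (aⱼ − 1)/(Σaᵢ − K).
Here Σaᵢ = 72 and K = 4, so p_A = (26 − 1)/(72 − 4) = 25/68 ≈ 0.368.

MAP estimate of p_A = 0.368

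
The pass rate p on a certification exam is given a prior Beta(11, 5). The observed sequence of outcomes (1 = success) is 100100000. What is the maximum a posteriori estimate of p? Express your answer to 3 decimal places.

Prior: Beta(11, 5).
Data: 2 successes in 9 trials (from the sequence). The binomial likelihood contributes p^2(1−p)^7, so the posterior is Beta(11+2, 5+7) = Beta(13, 12).
For Beta(a, b) with a, b > 1 the mode is (a−1)/(a+b−2) = 12/23 ≈ 0.522.

p̂_MAP = 0.522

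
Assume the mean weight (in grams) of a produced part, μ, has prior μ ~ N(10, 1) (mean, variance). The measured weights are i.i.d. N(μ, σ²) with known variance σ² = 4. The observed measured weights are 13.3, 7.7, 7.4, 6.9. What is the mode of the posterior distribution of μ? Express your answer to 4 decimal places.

n = 4; x̄ = (13.3 + 7.7 + 7.4 + 6.9)/4 = 35.3/4 = 8.825.
For a Normal prior and Normal likelihood with known variance, the posterior is Normal; its mode equals its mean, the precision-weighted average.
Prior precision 1/σ₀² = 1/1 = 1; data precision n/σ² = 4/4 = 1.
μ̂ = (1·10 + 1·8.825) / (1 + 1) = 18.825/2 = 9.4125.

μ̂_MAP = 9.4125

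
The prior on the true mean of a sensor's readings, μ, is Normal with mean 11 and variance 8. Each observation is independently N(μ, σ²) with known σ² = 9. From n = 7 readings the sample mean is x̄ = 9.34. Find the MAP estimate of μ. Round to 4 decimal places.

n = 7, x̄ = 9.34.
For a Normal prior and Normal likelihood with known variance, the posterior is Normal; its mode equals its mean, the precision-weighted average.
Prior precision 1/σ₀² = 1/8 = 0.125; data precision n/σ² = 7/9.
μ̂ = (0.125·11 + (7/9)·9.34) / (0.125 + 7/9) = (15551/1800)/(65/72) = 15551/1625 ≈ 9.5698.

μ̂_MAP = 9.5698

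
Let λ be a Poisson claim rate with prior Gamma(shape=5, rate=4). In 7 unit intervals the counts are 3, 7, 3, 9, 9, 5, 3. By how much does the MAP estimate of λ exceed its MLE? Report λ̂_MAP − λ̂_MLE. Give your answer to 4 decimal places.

MAP − MLE = -1.6623

Σxᵢ = 39. Posterior is Gamma(44, 11); MAP = (44−1)/11 = 43/11 ≈ 3.90909.
MLE = x̄ = 39/7 ≈ 5.57143.
Difference = 43/11 − 39/7 = -128/77 ≈ -1.6623.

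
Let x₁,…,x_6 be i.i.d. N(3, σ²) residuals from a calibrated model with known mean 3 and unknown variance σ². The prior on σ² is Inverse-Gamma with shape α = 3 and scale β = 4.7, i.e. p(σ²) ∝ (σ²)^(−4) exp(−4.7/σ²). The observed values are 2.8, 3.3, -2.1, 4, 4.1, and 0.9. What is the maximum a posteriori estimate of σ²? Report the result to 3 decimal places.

σ̂²_MAP = 3.011

Sum of squared deviations about the known mean: SS = (2.8−3)² + (3.3−3)² + (-2.1−3)² + (4−3)² + (4.1−3)² + (0.9−3)² = 32.76.
The Normal likelihood contributes (σ²)^(−n/2) exp(−SS/(2σ²)), so the posterior is Inverse-Gamma(α + n/2, β + SS/2) = Inverse-Gamma(6, 21.08).
The mode of Inverse-Gamma(a, b) is b/(a+1) = 21.08/7 ≈ 3.011.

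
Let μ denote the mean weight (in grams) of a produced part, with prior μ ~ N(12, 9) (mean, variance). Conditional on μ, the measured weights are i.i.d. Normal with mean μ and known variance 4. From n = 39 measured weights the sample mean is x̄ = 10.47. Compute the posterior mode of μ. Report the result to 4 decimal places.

n = 39, x̄ = 10.47.
For a Normal prior and Normal likelihood with known variance, the posterior is Normal; its mode equals its mean, the precision-weighted average.
Prior precision 1/σ₀² = 1/9; data precision n/σ² = 39/4 = 9.75.
μ̂ = ((1/9)·12 + 9.75·10.47) / (1/9 + 9.75) = (124099/1200)/(355/36) = 372297/35500 ≈ 10.4872.

μ̂_MAP = 10.4872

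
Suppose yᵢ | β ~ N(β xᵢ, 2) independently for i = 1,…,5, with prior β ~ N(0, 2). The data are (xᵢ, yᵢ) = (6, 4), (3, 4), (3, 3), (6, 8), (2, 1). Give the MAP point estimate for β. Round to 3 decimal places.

β̂_MAP = 1.000

log p(β | y) = −Σ(yᵢ − βxᵢ)²/(2·2) − β²/(2·2) + const.
Setting the derivative to zero: Σxᵢ(yᵢ − βxᵢ)/2 − β/2 = 0, so β = Σxᵢyᵢ / (Σxᵢ² + σ²/τ²).
Σxᵢyᵢ = 6·4 + 3·4 + 3·3 + 6·8 + 2·1 = 95; Σxᵢ² = 94; σ²/τ² = 1.
β̂_MAP = 95 / (94 + 1) = 95/95 ≈ 1.000.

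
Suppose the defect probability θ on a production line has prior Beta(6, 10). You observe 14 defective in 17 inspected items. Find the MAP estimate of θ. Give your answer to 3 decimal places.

θ̂_MAP = 0.613

Prior: Beta(6, 10).
Data: 14 successes in 17 trials. The binomial likelihood contributes θ^14(1−θ)^3, so the posterior is Beta(6+14, 10+3) = Beta(20, 13).
For Beta(a, b) with a, b > 1 the mode is (a−1)/(a+b−2) = 19/31 ≈ 0.613.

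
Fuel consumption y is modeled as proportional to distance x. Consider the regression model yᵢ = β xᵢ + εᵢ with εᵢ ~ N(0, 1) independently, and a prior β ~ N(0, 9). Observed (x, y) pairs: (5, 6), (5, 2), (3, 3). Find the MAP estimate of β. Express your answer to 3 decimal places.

log p(β | y) = −Σ(yᵢ − βxᵢ)²/(2·1) − β²/(2·9) + const.
Setting the derivative to zero: Σxᵢ(yᵢ − βxᵢ)/1 − β/9 = 0, so β = Σxᵢyᵢ / (Σxᵢ² + σ²/τ²).
Σxᵢyᵢ = 5·6 + 5·2 + 3·3 = 49; Σxᵢ² = 59; σ²/τ² = 1/9.
β̂_MAP = 49 / (59 + 1/9) = 49/(532/9) = 63/76 ≈ 0.829.

β̂_MAP = 0.829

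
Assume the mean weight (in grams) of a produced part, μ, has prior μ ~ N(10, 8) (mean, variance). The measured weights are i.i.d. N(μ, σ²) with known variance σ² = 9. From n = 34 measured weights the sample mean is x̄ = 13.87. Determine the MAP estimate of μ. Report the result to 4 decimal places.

n = 34, x̄ = 13.87.
For a Normal prior and Normal likelihood with known variance, the posterior is Normal; its mode equals its mean, the precision-weighted average.
Prior precision 1/σ₀² = 1/8 = 0.125; data precision n/σ² = 34/9.
μ̂ = (0.125·10 + (34/9)·13.87) / (0.125 + 34/9) = (48283/900)/(281/72) = 96566/7025 ≈ 13.7460.

μ̂_MAP = 13.7460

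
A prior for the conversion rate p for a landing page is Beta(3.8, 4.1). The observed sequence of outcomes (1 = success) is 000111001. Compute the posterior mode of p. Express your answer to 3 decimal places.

p̂_MAP = 0.456

Prior: Beta(3.8, 4.1).
Data: 4 successes in 9 trials (from the sequence). The binomial likelihood contributes p^4(1−p)^5, so the posterior is Beta(3.8+4, 4.1+5) = Beta(7.8, 9.1).
For Beta(a, b) with a, b > 1 the mode is (a−1)/(a+b−2) = 6.8/14.9 ≈ 0.456.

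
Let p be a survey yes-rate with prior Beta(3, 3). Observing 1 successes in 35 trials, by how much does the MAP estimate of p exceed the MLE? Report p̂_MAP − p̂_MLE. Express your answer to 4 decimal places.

MAP − MLE = 0.0484

Posterior is Beta(4, 37); MAP = (4−1)/(41−2) = 3/39 ≈ 0.07692.
MLE ignores the prior: p̂_MLE = k/n = 1/35 ≈ 0.02857.
Difference = 3/39 − 1/35 = 22/455 ≈ 0.0484.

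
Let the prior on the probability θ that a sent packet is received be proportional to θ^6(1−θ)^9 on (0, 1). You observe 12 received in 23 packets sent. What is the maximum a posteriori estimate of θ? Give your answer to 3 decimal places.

θ̂_MAP = 0.474

The prior density ∝ θ^6(1−θ)^9 is the kernel of Beta(7, 10).
Data: 12 successes in 23 trials. The binomial likelihood contributes θ^12(1−θ)^11, so the posterior is Beta(7+12, 10+11) = Beta(19, 21).
For Beta(a, b) with a, b > 1 the mode is (a−1)/(a+b−2) = 18/38 ≈ 0.474.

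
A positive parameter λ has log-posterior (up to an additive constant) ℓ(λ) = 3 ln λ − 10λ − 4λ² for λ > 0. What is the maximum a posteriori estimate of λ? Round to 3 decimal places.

ℓ'(λ) = 3/λ − 10 − 8λ. Setting this to zero and multiplying by λ: 8λ² + 10λ − 3 = 0.
λ = (−10 + √(10² + 4·8·3)) / (2·8) = (−10 + √196) / 16 = (−10 + 14)/16 = 1/4.
ℓ''(λ) = −3/λ² − 8 < 0, confirming a maximum.

λ̂_MAP = 0.250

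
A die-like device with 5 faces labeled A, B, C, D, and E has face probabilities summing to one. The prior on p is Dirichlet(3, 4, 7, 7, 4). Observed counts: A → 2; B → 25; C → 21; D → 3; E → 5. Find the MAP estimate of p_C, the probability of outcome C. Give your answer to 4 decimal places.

MAP estimate of p_C = 0.3553

The posterior is Dirichlet(αᵢ + nᵢ) = Dirichlet(5, 29, 28, 10, 9).
For a Dirichlet(a₁,…,a_K) with all aᵢ > 1, the mode has j-th component (aⱼ − 1)/(Σaᵢ − K).
Here Σaᵢ = 81 and K = 5, so p_C = (28 − 1)/(81 − 5) = 27/76 ≈ 0.3553.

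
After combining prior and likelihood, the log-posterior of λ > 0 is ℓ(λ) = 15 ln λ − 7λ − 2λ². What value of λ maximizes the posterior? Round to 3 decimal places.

λ̂_MAP = 1.250

ℓ'(λ) = 15/λ − 7 − 4λ. Setting this to zero and multiplying by λ: 4λ² + 7λ − 15 = 0.
λ = (−7 + √(7² + 4·4·15)) / (2·4) = (−7 + √289) / 8 = (−7 + 17)/8 = 5/4.
ℓ''(λ) = −15/λ² − 4 < 0, confirming a maximum.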